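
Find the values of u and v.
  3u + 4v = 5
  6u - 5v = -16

u = -1, v = 2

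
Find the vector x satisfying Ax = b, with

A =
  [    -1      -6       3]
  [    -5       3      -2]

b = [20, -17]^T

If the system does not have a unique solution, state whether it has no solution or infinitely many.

Row-reduce:
R1 ← R1 / (-1).
R2 ← R2 + 5·R1.
R2 ← R2 / (33).
R1 ← R1 − 6·R2.
Rank is 2 with 3 unknowns, leaving x_3 free.

infinitely many solutions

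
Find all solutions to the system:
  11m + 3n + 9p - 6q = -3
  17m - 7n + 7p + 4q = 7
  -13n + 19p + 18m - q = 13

infinitely many solutions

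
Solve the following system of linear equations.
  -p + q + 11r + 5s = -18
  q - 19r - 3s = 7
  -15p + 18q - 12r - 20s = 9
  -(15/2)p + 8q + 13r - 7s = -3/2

no solution

Row-reduce:
R1 ← R1 / (-1).
R3 ← R3 + 15·R1.
R4 ← R4 + 15/2·R1.
R1 ← R1 + 1·R2.
R3 ← R3 − 3·R2.
R4 ← R4 − 1/2·R2.
R3 ← R3 / (-120).
R1 ← R1 + 30·R3.
R2 ← R2 + 19·R3.
R4 ← R4 + 60·R3.
Row 4 reduces to 0 = 1, a contradiction. The system is inconsistent.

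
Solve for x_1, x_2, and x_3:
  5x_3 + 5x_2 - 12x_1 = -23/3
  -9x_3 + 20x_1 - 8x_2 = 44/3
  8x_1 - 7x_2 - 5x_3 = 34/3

x_1 = -3/4, x_2 = -1/3, x_3 = -3

Row-reduce the augmented matrix:
R1 ← R1 / (-12).
R2 ← R2 − 20·R1.
R3 ← R3 − 8·R1.
R2 ← R2 / (1/3).
R1 ← R1 + 5/12·R2.
R3 ← R3 + 11/3·R2.
R3 ← R3 / (-9).
R1 ← R1 + 5/4·R3.
R2 ← R2 + 2·R3.
Reading off the reduced rows gives x_1 = -3/4, x_2 = -1/3, x_3 = -3.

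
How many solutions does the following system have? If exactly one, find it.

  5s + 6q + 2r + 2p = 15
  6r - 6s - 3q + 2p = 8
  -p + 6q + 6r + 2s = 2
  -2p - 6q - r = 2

Row-reduce the augmented matrix:
R1 ← R1 / (2).
R2 ← R2 − 2·R1.
R3 ← R3 + 1·R1.
R4 ← R4 + 2·R1.
R2 ← R2 / (-9).
R1 ← R1 − 3·R2.
R3 ← R3 − 9·R2.
R3 ← R3 / (11).
R1 ← R1 − 7/3·R3.
R2 ← R2 + 4/9·R3.
R4 ← R4 − 1·R3.
R4 ← R4 / (123/22).
R1 ← R1 − 7/33·R4.
R2 ← R2 − 95/99·R4.
R3 ← R3 + 13/22·R4.
Reading off the reduced rows gives p = 4, q = -2, r = 2, s = 3.

p = 4, q = -2, r = 2, s = 3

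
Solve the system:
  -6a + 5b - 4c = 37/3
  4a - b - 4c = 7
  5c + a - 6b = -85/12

a = -4/3, b = -4/3, c = -11/4

Row-reduce the augmented matrix:
R1 ← R1 / (-6).
R2 ← R2 − 4·R1.
R3 ← R3 − 1·R1.
R2 ← R2 / (7/3).
R1 ← R1 + 5/6·R2.
R3 ← R3 + 31/6·R2.
R3 ← R3 / (-73/7).
R1 ← R1 + 12/7·R3.
R2 ← R2 + 20/7·R3.
Reading off the reduced rows gives a = -4/3, b = -4/3, c = -11/4.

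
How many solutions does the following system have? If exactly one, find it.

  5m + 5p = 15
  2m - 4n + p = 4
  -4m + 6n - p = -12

m = 5, n = 1, p = -2

Row-reduce the augmented matrix:
R1 ← R1 / (5).
R2 ← R2 − 2·R1.
R3 ← R3 + 4·R1.
R2 ← R2 / (-4).
R3 ← R3 − 6·R2.
R3 ← R3 / (3/2).
R1 ← R1 − 1·R3.
R2 ← R2 − 1/4·R3.
Reading off the reduced rows gives m = 5, n = 1, p = -2.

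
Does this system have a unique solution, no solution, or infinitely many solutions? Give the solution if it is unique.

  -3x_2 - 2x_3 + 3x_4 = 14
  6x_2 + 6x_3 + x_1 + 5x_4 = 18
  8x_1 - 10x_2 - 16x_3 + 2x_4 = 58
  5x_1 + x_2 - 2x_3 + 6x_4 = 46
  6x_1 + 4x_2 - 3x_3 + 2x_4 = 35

no solution

Row-reduce:
Swap R1 and R2.
R3 ← R3 − 8·R1.
R4 ← R4 − 5·R1.
R5 ← R5 − 6·R1.
R2 ← R2 / (-3).
R1 ← R1 − 6·R2.
R3 ← R3 + 58·R2.
R4 ← R4 + 29·R2.
R5 ← R5 + 32·R2.
R3 ← R3 / (-76/3).
R1 ← R1 − 2·R3.
R2 ← R2 − 2/3·R3.
R4 ← R4 + 38/3·R3.
R5 ← R5 + 53/3·R3.
Swap R4 and R5.
R4 ← R4 / (132/19).
R1 ← R1 − 65/19·R4.
R2 ← R2 + 67/19·R4.
R3 ← R3 − 72/19·R4.
Row 5 reduces to 0 = -1, a contradiction. The system is inconsistent.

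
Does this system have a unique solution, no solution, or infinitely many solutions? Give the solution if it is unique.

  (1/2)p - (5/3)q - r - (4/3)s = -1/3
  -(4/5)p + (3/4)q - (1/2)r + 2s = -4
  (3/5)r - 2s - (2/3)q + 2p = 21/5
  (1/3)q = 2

p = 0, q = 6, r = -3, s = -5

Row-reduce the augmented matrix:
R1 ← R1 / (1/2).
R2 ← R2 + 4/5·R1.
R3 ← R3 − 2·R1.
R2 ← R2 / (-23/12).
R1 ← R1 + 10/3·R2.
R3 ← R3 − 6·R2.
R4 ← R4 − 1/3·R2.
R3 ← R3 / (-227/115).
R1 ← R1 − 38/23·R3.
R2 ← R2 − 126/115·R3.
R4 ← R4 + 42/115·R3.
R4 ← R4 / (-1916/3405).
R1 ← R1 − 4/681·R4.
R2 ← R2 − 1916/1135·R4.
R3 ← R3 + 1006/681·R4.
Reading off the reduced rows gives p = 0, q = 6, r = -3, s = -5.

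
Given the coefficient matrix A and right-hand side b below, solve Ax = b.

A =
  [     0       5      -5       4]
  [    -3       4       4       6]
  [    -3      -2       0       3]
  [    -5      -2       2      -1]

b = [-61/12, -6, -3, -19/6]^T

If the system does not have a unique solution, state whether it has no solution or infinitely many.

x_1 = 1, x_2 = -1/2, x_3 = 1/4, x_4 = -1/3

Row-reduce the augmented matrix:
Swap R1 and R2.
R1 ← R1 / (-3).
R3 ← R3 + 3·R1.
R4 ← R4 + 5·R1.
R2 ← R2 / (5).
R1 ← R1 + 4/3·R2.
R3 ← R3 + 6·R2.
R4 ← R4 + 26/3·R2.
R3 ← R3 / (-10).
R1 ← R1 + 8/3·R3.
R2 ← R2 + 1·R3.
R4 ← R4 + 40/3·R3.
R4 ← R4 / (-97/15).
R1 ← R1 + 106/75·R4.
R2 ← R2 − 31/50·R4.
R3 ← R3 + 9/50·R4.
Reading off the reduced rows gives x_1 = 1, x_2 = -1/2, x_3 = 1/4, x_4 = -1/3.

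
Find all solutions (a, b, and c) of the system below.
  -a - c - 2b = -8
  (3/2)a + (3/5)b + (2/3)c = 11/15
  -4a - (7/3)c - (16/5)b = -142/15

Row-reduce:
R1 ← R1 / (-1).
R2 ← R2 − 3/2·R1.
R3 ← R3 + 4·R1.
R2 ← R2 / (-12/5).
R1 ← R1 − 2·R2.
R3 ← R3 − 24/5·R2.
Rank is 2 with 3 unknowns, leaving c free.

infinitely many solutions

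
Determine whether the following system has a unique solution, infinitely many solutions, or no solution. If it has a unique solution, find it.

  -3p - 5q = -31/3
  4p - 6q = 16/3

p = 7/3, q = 2/3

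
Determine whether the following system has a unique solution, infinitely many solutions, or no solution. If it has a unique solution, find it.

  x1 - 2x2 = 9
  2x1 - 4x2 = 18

Row-reduce:
R2 ← R2 − 2·R1.
Rank is 1 with 2 unknowns, leaving x2 free.

infinitely many solutions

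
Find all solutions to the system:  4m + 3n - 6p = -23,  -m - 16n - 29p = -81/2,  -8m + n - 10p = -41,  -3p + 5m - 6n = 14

Row-reduce:
R1 ← R1 / (4).
R2 ← R2 + 1·R1.
R3 ← R3 + 8·R1.
R4 ← R4 − 5·R1.
R2 ← R2 / (-61/4).
R1 ← R1 − 3/4·R2.
R3 ← R3 − 7·R2.
R4 ← R4 + 39/4·R2.
R3 ← R3 / (-36).
R1 ← R1 + 3·R3.
R2 ← R2 − 2·R3.
R4 ← R4 − 24·R3.
Row 4 reduces to 0 = 1/6, a contradiction. The system is inconsistent.

no solution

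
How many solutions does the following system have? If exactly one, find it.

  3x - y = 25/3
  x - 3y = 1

x = 3, y = 2/3

From equation 1: y = -25/3 + 3·x.
Substitute into equation 2 and solve: x = 3.
Then y = 2/3.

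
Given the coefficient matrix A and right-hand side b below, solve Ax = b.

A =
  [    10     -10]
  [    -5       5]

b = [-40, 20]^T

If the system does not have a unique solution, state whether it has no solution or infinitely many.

infinitely many solutions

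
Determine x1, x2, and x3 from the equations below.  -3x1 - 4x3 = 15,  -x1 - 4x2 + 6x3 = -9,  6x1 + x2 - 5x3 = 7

Row-reduce the augmented matrix:
R1 ← R1 / (-3).
R2 ← R2 + 1·R1.
R3 ← R3 − 6·R1.
R2 ← R2 / (-4).
R3 ← R3 − 1·R2.
R3 ← R3 / (-67/6).
R1 ← R1 − 4/3·R3.
R2 ← R2 + 11/6·R3.
Reading off the reduced rows gives x1 = -1, x2 = -2, x3 = -3.

x1 = -1, x2 = -2, x3 = -3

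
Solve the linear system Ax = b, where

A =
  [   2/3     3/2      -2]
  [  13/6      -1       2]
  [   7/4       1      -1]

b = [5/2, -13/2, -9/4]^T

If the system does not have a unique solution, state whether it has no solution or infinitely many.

Row-reduce:
R1 ← R1 / (2/3).
R2 ← R2 − 13/6·R1.
R3 ← R3 − 7/4·R1.
R2 ← R2 / (-47/8).
R1 ← R1 − 9/4·R2.
R3 ← R3 + 47/16·R2.
Row 3 reduces to 0 = -3/2, a contradiction. The system is inconsistent.

no solution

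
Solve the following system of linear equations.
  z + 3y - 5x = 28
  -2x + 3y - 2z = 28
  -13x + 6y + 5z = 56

Row-reduce:
R1 ← R1 / (-5).
R2 ← R2 + 2·R1.
R3 ← R3 + 13·R1.
R2 ← R2 / (9/5).
R1 ← R1 + 3/5·R2.
R3 ← R3 + 9/5·R2.
Rank is 2 with 3 unknowns, leaving z free.

infinitely many solutions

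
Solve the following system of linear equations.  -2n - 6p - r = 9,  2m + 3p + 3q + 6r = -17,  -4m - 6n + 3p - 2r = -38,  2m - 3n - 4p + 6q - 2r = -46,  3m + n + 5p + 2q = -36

Row-reduce the augmented matrix:
Swap R1 and R2.
R1 ← R1 / (2).
R3 ← R3 + 4·R1.
R4 ← R4 − 2·R1.
R5 ← R5 − 3·R1.
R2 ← R2 / (-2).
R3 ← R3 + 6·R2.
R4 ← R4 + 3·R2.
R5 ← R5 − 1·R2.
R3 ← R3 / (27).
R1 ← R1 − 3/2·R3.
R2 ← R2 − 3·R3.
R4 ← R4 − 2·R3.
R5 ← R5 + 5/2·R3.
R4 ← R4 / (23/9).
R1 ← R1 − 7/6·R4.
R2 ← R2 + 2/3·R4.
R3 ← R3 − 2/9·R4.
R5 ← R5 + 35/18·R4.
R5 ← R5 / (-3857/276).
R1 ← R1 − 523/92·R5.
R2 ← R2 + 133/46·R5.
R3 ← R3 − 26/23·R5.
R4 ← R4 + 403/138·R5.
Reading off the reduced rows gives m = -4, n = 6, p = -4, q = -5, r = 3.

m = -4, n = 6, p = -4, q = -5, r = 3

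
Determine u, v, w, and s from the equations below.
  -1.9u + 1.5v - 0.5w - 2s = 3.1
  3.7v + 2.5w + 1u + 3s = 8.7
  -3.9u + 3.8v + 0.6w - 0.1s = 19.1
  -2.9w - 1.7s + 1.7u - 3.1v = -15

Row-reduce the augmented matrix:
R1 ← R1 / (-19/10).
R2 ← R2 − 1·R1.
R3 ← R3 + 39/10·R1.
R4 ← R4 − 17/10·R1.
R2 ← R2 / (853/190).
R1 ← R1 + 15/19·R2.
R3 ← R3 − 137/190·R2.
R4 ← R4 + 167/95·R2.
R3 ← R3 / (5404/4265).
R1 ← R1 − 560/853·R3.
R2 ← R2 − 425/853·R3.
R4 ← R4 + 10541/4265·R3.
R4 ← R4 / (241861/54040).
R1 ← R1 + 100/193·R4.
R2 ← R2 + 11005/10808·R4.
R3 ← R3 − 31497/10808·R4.
Reading off the reduced rows gives u = -4, v = 1, w = 0, s = 3.

u = -4, v = 1, w = 0, s = 3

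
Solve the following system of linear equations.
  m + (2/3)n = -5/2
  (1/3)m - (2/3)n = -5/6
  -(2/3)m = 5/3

Row-reduce the augmented matrix:
R2 ← R2 − 1/3·R1.
R3 ← R3 + 2/3·R1.
R2 ← R2 / (-8/9).
R1 ← R1 − 2/3·R2.
R3 ← R3 − 4/9·R2.
R3 reduces to 0 = 0, so the extra equation is consistent.
Reading off the reduced rows gives m = -5/2, n = 0.

m = -5/2, n = 0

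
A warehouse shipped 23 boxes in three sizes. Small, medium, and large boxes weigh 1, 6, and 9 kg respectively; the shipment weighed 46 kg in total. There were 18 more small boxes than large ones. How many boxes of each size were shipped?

small boxes: 19, medium boxes: 3, large boxes: 1

Let s = small boxes, m = medium boxes, l = large boxes.
  s + m + l = 23
  6m + 9l + s = 46
  -l + s = 18
Row-reduce the augmented matrix:
R2 ← R2 − 1·R1.
R3 ← R3 − 1·R1.
R2 ← R2 / (5).
R1 ← R1 − 1·R2.
R3 ← R3 + 1·R2.
R3 ← R3 / (-2/5).
R1 ← R1 + 3/5·R3.
R2 ← R2 − 8/5·R3.
Reading off the reduced rows gives s = 19, m = 3, l = 1.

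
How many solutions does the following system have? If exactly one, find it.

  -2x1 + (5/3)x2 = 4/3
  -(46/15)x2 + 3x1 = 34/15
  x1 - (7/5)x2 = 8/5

no solution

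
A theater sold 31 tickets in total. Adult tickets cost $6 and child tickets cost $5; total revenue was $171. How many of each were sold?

adult tickets: 16, child tickets: 15

Let a = adult tickets, c = child tickets.
  a + c = 31
  6a + 5c = 171
From equation 1: a = 31 − c.
Substitute into equation 2 and solve: c = 15.
Then a = 16.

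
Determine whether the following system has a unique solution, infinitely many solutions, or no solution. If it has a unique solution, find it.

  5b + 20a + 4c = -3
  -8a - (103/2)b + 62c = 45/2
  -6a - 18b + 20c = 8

infinitely many solutions

Row-reduce:
R1 ← R1 / (20).
R2 ← R2 + 8·R1.
R3 ← R3 + 6·R1.
R2 ← R2 / (-99/2).
R1 ← R1 − 1/4·R2.
R3 ← R3 + 33/2·R2.
Rank is 2 with 3 unknowns, leaving c free.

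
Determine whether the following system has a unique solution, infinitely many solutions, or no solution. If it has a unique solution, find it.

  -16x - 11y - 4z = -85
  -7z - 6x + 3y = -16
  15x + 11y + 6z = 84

x = 3, y = 3, z = 1

Row-reduce the augmented matrix:
R1 ← R1 / (-16).
R2 ← R2 + 6·R1.
R3 ← R3 − 15·R1.
R2 ← R2 / (57/8).
R1 ← R1 − 11/16·R2.
R3 ← R3 − 11/16·R2.
R3 ← R3 / (317/114).
R1 ← R1 − 89/114·R3.
R2 ← R2 + 44/57·R3.
Reading off the reduced rows gives x = 3, y = 3, z = 1.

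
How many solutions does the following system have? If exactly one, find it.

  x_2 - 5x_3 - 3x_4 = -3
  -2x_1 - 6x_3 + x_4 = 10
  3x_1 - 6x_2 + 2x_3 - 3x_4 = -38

infinitely many solutions

Row-reduce:
Swap R1 and R2.
R1 ← R1 / (-2).
R3 ← R3 − 3·R1.
R3 ← R3 + 6·R2.
R3 ← R3 / (-37).
R1 ← R1 − 3·R3.
R2 ← R2 + 5·R3.
Rank is 3 with 4 unknowns, leaving x_4 free.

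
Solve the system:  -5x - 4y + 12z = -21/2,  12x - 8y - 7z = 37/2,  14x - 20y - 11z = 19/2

Row-reduce the augmented matrix:
R1 ← R1 / (-5).
R2 ← R2 − 12·R1.
R3 ← R3 − 14·R1.
R2 ← R2 / (-88/5).
R1 ← R1 − 4/5·R2.
R3 ← R3 + 156/5·R2.
R3 ← R3 / (-353/22).
R1 ← R1 + 31/22·R3.
R2 ← R2 + 109/88·R3.
Reading off the reduced rows gives x = 5/2, y = 1, z = 1/2.

x = 5/2, y = 1, z = 1/2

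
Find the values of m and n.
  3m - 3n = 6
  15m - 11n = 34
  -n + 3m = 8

m = 3, n = 1

Row-reduce the augmented matrix:
R1 ← R1 / (3).
R2 ← R2 − 15·R1.
R3 ← R3 − 3·R1.
R2 ← R2 / (4).
R1 ← R1 + 1·R2.
R3 ← R3 − 2·R2.
R3 reduces to 0 = 0, so the extra equation is consistent.
Reading off the reduced rows gives m = 3, n = 1.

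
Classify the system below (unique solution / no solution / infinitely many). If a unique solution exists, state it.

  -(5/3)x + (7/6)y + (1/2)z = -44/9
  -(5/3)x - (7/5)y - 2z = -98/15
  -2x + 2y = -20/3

x = 3, y = -1/3, z = 1

Row-reduce the augmented matrix:
R1 ← R1 / (-5/3).
R2 ← R2 + 5/3·R1.
R3 ← R3 + 2·R1.
R2 ← R2 / (-77/30).
R1 ← R1 + 7/10·R2.
R3 ← R3 − 3/5·R2.
R3 ← R3 / (-456/385).
R1 ← R1 − 21/55·R3.
R2 ← R2 − 75/77·R3.
Reading off the reduced rows gives x = 3, y = -1/3, z = 1.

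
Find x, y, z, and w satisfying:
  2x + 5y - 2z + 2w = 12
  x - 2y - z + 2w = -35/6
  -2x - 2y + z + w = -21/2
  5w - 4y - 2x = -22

x = 3, y = 7/3, z = 3/2, w = -4/3

Row-reduce the augmented matrix:
R1 ← R1 / (2).
R2 ← R2 − 1·R1.
R3 ← R3 + 2·R1.
R4 ← R4 + 2·R1.
R2 ← R2 / (-9/2).
R1 ← R1 − 5/2·R2.
R3 ← R3 − 3·R2.
R4 ← R4 − 1·R2.
R3 ← R3 / (-1).
R1 ← R1 + 1·R3.
R4 ← R4 + 2·R3.
R4 ← R4 / (-1/9).
R1 ← R1 + 19/9·R4.
R2 ← R2 + 2/9·R4.
R3 ← R3 + 11/3·R4.
Reading off the reduced rows gives x = 3, y = 7/3, z = 3/2, w = -4/3.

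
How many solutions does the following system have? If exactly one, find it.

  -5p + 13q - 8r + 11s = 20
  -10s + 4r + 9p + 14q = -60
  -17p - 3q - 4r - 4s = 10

infinitely many solutions

Row-reduce:
R1 ← R1 / (-5).
R2 ← R2 − 9·R1.
R3 ← R3 + 17·R1.
R2 ← R2 / (187/5).
R1 ← R1 + 13/5·R2.
R3 ← R3 + 236/5·R2.
R3 ← R3 / (1884/187).
R1 ← R1 − 164/187·R3.
R2 ← R2 + 52/187·R3.
Rank is 3 with 4 unknowns, leaving s free.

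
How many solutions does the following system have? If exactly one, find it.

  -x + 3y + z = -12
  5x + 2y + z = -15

Row-reduce:
R1 ← R1 / (-1).
R2 ← R2 − 5·R1.
R2 ← R2 / (17).
R1 ← R1 + 3·R2.
Rank is 2 with 3 unknowns, leaving z free.

infinitely many solutions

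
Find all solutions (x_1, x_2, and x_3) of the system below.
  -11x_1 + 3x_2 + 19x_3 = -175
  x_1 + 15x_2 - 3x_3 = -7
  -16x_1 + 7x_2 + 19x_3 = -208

x_1 = 5, x_2 = -2, x_3 = -6

Row-reduce the augmented matrix:
R1 ← R1 / (-11).
R2 ← R2 − 1·R1.
R3 ← R3 + 16·R1.
R2 ← R2 / (168/11).
R1 ← R1 + 3/11·R2.
R3 ← R3 − 29/11·R2.
R3 ← R3 / (-101/12).
R1 ← R1 + 7/4·R3.
R2 ← R2 + 1/12·R3.
Reading off the reduced rows gives x_1 = 5, x_2 = -2, x_3 = -6.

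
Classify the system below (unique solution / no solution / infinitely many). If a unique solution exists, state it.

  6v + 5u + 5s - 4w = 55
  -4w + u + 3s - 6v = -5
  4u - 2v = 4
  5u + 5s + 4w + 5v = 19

Row-reduce the augmented matrix:
R1 ← R1 / (5).
R2 ← R2 − 1·R1.
R3 ← R3 − 4·R1.
R4 ← R4 − 5·R1.
R2 ← R2 / (-36/5).
R1 ← R1 − 6/5·R2.
R3 ← R3 + 34/5·R2.
R4 ← R4 + 1·R2.
R3 ← R3 / (56/9).
R1 ← R1 + 4/3·R3.
R2 ← R2 − 4/9·R3.
R4 ← R4 − 76/9·R3.
R4 ← R4 / (54/7).
R1 ← R1 − 1/14·R4.
R2 ← R2 − 1/7·R4.
R3 ← R3 + 53/56·R4.
Reading off the reduced rows gives u = 3, v = 4, w = -4, s = 0.

u = 3, v = 4, w = -4, s = 0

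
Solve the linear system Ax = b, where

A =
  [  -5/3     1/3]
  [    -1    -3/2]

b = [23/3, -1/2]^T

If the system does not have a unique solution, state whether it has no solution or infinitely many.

x_1 = -4, x_2 = 3

From equation 2: x_1 = 1/2 − 3/2·x_2.
Substitute into equation 1 and solve: x_2 = 3.
Then x_1 = -4.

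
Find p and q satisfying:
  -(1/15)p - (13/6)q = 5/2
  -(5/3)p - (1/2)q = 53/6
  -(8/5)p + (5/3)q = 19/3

Row-reduce the augmented matrix:
R1 ← R1 / (-1/15).
R2 ← R2 + 5/3·R1.
R3 ← R3 + 8/5·R1.
R2 ← R2 / (161/3).
R1 ← R1 − 65/2·R2.
R3 ← R3 − 161/3·R2.
R3 reduces to 0 = 0, so the extra equation is consistent.
Reading off the reduced rows gives p = -5, q = -1.

p = -5, q = -1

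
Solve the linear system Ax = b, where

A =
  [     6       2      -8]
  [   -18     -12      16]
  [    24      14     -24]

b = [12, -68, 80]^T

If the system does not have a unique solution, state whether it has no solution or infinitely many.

Row-reduce:
R1 ← R1 / (6).
R2 ← R2 + 18·R1.
R3 ← R3 − 24·R1.
R2 ← R2 / (-6).
R1 ← R1 − 1/3·R2.
R3 ← R3 − 6·R2.
Rank is 2 with 3 unknowns, leaving x_3 free.

infinitely many solutions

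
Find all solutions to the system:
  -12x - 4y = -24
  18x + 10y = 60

Row-reduce the augmented matrix:
R1 ← R1 / (-12).
R2 ← R2 − 18·R1.
R2 ← R2 / (4).
R1 ← R1 − 1/3·R2.
Reading off the reduced rows gives x = 0, y = 6.

x = 0, y = 6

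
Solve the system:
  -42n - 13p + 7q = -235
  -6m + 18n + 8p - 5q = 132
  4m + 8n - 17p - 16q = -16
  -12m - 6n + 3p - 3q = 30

no solution

Row-reduce:
Swap R1 and R2.
R1 ← R1 / (-6).
R3 ← R3 − 4·R1.
R4 ← R4 + 12·R1.
R2 ← R2 / (-42).
R1 ← R1 + 3·R2.
R3 ← R3 − 20·R2.
R4 ← R4 + 42·R2.
R3 ← R3 / (-125/7).
R1 ← R1 + 17/42·R3.
R2 ← R2 − 13/42·R3.
Row 4 reduces to 0 = 1, a contradiction. The system is inconsistent.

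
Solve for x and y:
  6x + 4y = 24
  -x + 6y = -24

x = 6, y = -3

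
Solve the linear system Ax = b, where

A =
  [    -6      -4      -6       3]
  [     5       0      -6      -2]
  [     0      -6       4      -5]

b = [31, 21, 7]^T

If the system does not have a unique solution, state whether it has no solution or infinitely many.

Row-reduce:
R1 ← R1 / (-6).
R2 ← R2 − 5·R1.
R2 ← R2 / (-10/3).
R1 ← R1 − 2/3·R2.
R3 ← R3 + 6·R2.
R3 ← R3 / (119/5).
R1 ← R1 + 6/5·R3.
R2 ← R2 − 33/10·R3.
Rank is 3 with 4 unknowns, leaving x_4 free.

infinitely many solutions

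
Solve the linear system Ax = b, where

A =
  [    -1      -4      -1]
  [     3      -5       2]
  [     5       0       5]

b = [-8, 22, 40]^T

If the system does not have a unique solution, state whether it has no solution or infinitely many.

x_1 = 6, x_2 = 0, x_3 = 2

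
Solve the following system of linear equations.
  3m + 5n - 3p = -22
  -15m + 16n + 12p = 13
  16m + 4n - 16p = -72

m = 1, n = -2, p = 5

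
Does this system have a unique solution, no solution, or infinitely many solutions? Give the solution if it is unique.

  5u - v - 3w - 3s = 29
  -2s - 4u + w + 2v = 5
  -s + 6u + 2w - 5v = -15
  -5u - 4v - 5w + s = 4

u = 1, v = 3, w = -5, s = -4

Row-reduce the augmented matrix:
R1 ← R1 / (5).
R2 ← R2 + 4·R1.
R3 ← R3 − 6·R1.
R4 ← R4 + 5·R1.
R2 ← R2 / (6/5).
R1 ← R1 + 1/5·R2.
R3 ← R3 + 19/5·R2.
R4 ← R4 + 5·R2.
R3 ← R3 / (7/6).
R1 ← R1 + 5/6·R3.
R2 ← R2 + 7/6·R3.
R4 ← R4 + 83/6·R3.
R4 ← R4 / (-1083/7).
R1 ← R1 + 66/7·R4.
R2 ← R2 + 15·R4.
R3 ← R3 + 68/7·R4.
Reading off the reduced rows gives u = 1, v = 3, w = -5, s = -4.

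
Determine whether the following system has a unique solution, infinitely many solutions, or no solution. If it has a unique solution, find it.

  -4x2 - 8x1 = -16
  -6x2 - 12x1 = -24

infinitely many solutions

Row-reduce:
R1 ← R1 / (-8).
R2 ← R2 + 12·R1.
Rank is 1 with 2 unknowns, leaving x2 free.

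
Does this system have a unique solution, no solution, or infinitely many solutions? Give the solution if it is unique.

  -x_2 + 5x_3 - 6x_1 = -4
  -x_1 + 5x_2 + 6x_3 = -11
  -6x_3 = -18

x_1 = 4, x_2 = -5, x_3 = 3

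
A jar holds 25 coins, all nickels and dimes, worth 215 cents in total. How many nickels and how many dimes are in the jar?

Let n = nickels, d = dimes.
  n + d = 25
  10d + 5n = 215
From equation 1: n = 25 − d.
Substitute into equation 2 and solve: d = 18.
Then n = 7.

nickels: 7, dimes: 18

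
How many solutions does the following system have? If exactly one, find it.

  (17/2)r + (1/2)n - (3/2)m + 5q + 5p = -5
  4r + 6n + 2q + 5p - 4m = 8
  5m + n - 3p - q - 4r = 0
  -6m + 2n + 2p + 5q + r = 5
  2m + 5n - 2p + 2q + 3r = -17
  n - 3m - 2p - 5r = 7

no solution

Row-reduce:
R1 ← R1 / (-3/2).
R2 ← R2 + 4·R1.
R3 ← R3 − 5·R1.
R4 ← R4 + 6·R1.
R5 ← R5 − 2·R1.
R6 ← R6 + 3·R1.
R2 ← R2 / (14/3).
R1 ← R1 + 1/3·R2.
R3 ← R3 − 8/3·R2.
R5 ← R5 − 17/3·R2.
R3 ← R3 / (129/7).
R1 ← R1 + 55/14·R3.
R2 ← R2 + 25/14·R3.
R4 ← R4 + 18·R3.
R5 ← R5 − 207/14·R3.
R6 ← R6 + 12·R3.
R4 ← R4 / (285/43).
R1 ← R1 − 149/258·R4.
R2 ← R2 + 73/258·R4.
R3 ← R3 − 155/129·R4.
R5 ← R5 − 401/86·R4.
R6 ← R6 − 190/43·R4.
R5 ← R5 / (768/95).
R1 ← R1 − 34/95·R5.
R2 ← R2 + 53/95·R5.
R3 ← R3 − 32/19·R5.
R4 ← R4 − 17/95·R5.
Row 6 reduces to 0 = 1/3, a contradiction. The system is inconsistent.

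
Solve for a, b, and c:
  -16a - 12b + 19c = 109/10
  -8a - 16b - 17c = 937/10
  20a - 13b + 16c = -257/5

Row-reduce the augmented matrix:
R1 ← R1 / (-16).
R2 ← R2 + 8·R1.
R3 ← R3 − 20·R1.
R2 ← R2 / (-10).
R1 ← R1 − 3/4·R2.
R3 ← R3 + 28·R2.
R3 ← R3 / (2279/20).
R1 ← R1 + 127/40·R3.
R2 ← R2 − 53/20·R3.
Reading off the reduced rows gives a = -2, b = -11/5, c = -5/2.

a = -2, b = -11/5, c = -5/2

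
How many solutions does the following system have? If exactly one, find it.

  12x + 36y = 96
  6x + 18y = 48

Row-reduce:
R1 ← R1 / (12).
R2 ← R2 − 6·R1.
Rank is 1 with 2 unknowns, leaving y free.

infinitely many solutions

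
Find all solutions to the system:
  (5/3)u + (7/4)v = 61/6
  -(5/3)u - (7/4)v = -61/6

infinitely many solutions

Row-reduce:
R1 ← R1 / (5/3).
R2 ← R2 + 5/3·R1.
Rank is 1 with 2 unknowns, leaving v free.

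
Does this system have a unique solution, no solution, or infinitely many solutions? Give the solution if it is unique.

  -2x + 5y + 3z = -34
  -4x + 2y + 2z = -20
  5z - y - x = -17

Row-reduce the augmented matrix:
R1 ← R1 / (-2).
R2 ← R2 + 4·R1.
R3 ← R3 + 1·R1.
R2 ← R2 / (-8).
R1 ← R1 + 5/2·R2.
R3 ← R3 + 7/2·R2.
R3 ← R3 / (21/4).
R1 ← R1 + 1/4·R3.
R2 ← R2 − 1/2·R3.
Reading off the reduced rows gives x = 1, y = -4, z = -4.

x = 1, y = -4, z = -4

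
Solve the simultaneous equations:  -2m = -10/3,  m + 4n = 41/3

m = 5/3, n = 3

Row-reduce the augmented matrix:
R1 ← R1 / (-2).
R2 ← R2 − 1·R1.
R2 ← R2 / (4).
Reading off the reduced rows gives m = 5/3, n = 3.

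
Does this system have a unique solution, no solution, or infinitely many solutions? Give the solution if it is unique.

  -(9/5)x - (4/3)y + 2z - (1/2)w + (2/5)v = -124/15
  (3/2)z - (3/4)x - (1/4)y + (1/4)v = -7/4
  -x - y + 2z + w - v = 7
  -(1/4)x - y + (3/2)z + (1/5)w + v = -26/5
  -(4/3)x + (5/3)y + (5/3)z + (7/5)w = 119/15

Row-reduce the augmented matrix:
R1 ← R1 / (-9/5).
R2 ← R2 + 3/4·R1.
R3 ← R3 + 1·R1.
R4 ← R4 + 1/4·R1.
R5 ← R5 + 4/3·R1.
R2 ← R2 / (11/36).
R1 ← R1 − 20/27·R2.
R3 ← R3 + 7/27·R2.
R4 ← R4 + 22/27·R2.
R5 ← R5 − 215/81·R2.
R3 ← R3 / (16/11).
R1 ← R1 + 30/11·R3.
R2 ← R2 − 24/11·R3.
R4 ← R4 − 3·R3.
R5 ← R5 + 185/33·R3.
R4 ← R4 / (-87/40).
R1 ← R1 − 5/2·R4.
R2 ← R2 + 3/2·R4.
R3 ← R3 − 1·R4.
R5 ← R5 − 167/30·R4.
R5 ← R5 / (22589/6264).
R1 ← R1 − 1553/1044·R5.
R2 ← R2 + 77/174·R5.
R3 ← R3 − 1747/2088·R5.
R4 ← R4 + 425/261·R5.
Reading off the reduced rows gives x = 2, y = 2, z = 1, w = 4, v = -5.

x = 2, y = 2, z = 1, w = 4, v = -5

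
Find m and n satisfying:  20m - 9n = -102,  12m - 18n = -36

m = -6, n = -2

Row-reduce the augmented matrix:
R1 ← R1 / (20).
R2 ← R2 − 12·R1.
R2 ← R2 / (-63/5).
R1 ← R1 + 9/20·R2.
Reading off the reduced rows gives m = -6, n = -2.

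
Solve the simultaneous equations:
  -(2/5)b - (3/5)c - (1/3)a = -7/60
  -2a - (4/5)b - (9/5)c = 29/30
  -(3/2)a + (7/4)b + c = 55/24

a = -9/4, b = -7/3, c = 3

Row-reduce the augmented matrix:
R1 ← R1 / (-1/3).
R2 ← R2 + 2·R1.
R3 ← R3 + 3/2·R1.
R2 ← R2 / (8/5).
R1 ← R1 − 6/5·R2.
R3 ← R3 − 71/20·R2.
R3 ← R3 / (-47/160).
R1 ← R1 − 9/20·R3.
R2 ← R2 − 9/8·R3.
Reading off the reduced rows gives a = -9/4, b = -7/3, c = 3.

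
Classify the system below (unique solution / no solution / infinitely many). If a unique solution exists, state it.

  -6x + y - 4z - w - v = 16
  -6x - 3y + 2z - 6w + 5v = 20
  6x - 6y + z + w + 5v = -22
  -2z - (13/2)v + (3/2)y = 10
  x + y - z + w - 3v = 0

infinitely many solutions

Row-reduce:
R1 ← R1 / (-6).
R2 ← R2 + 6·R1.
R3 ← R3 − 6·R1.
R5 ← R5 − 1·R1.
R2 ← R2 / (-4).
R1 ← R1 + 1/6·R2.
R3 ← R3 + 5·R2.
R4 ← R4 − 3/2·R2.
R5 ← R5 − 7/6·R2.
R3 ← R3 / (-21/2).
R1 ← R1 − 5/12·R3.
R2 ← R2 + 3/2·R3.
R4 ← R4 − 1/4·R3.
R5 ← R5 − 1/12·R3.
R4 ← R4 / (-145/84).
R1 ← R1 − 157/252·R4.
R2 ← R2 − 5/14·R4.
R3 ← R3 + 25/42·R4.
R5 ← R5 + 145/252·R4.
Rank is 4 with 5 unknowns, leaving v free.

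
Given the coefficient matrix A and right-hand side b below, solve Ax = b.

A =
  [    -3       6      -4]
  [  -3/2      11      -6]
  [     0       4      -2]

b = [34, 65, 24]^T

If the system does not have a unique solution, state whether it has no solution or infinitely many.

Row-reduce:
R1 ← R1 / (-3).
R2 ← R2 + 3/2·R1.
R2 ← R2 / (8).
R1 ← R1 + 2·R2.
R3 ← R3 − 4·R2.
Rank is 2 with 3 unknowns, leaving x_3 free.

infinitely many solutions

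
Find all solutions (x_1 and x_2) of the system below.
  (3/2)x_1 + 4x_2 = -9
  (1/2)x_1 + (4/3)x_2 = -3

Row-reduce:
R1 ← R1 / (3/2).
R2 ← R2 − 1/2·R1.
Rank is 1 with 2 unknowns, leaving x_2 free.

infinitely many solutions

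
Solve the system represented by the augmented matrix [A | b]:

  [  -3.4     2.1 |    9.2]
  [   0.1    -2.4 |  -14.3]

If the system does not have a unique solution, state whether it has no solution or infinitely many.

x_1 = 1, x_2 = 6

Row-reduce the augmented matrix:
R1 ← R1 / (-17/5).
R2 ← R2 − 1/10·R1.
R2 ← R2 / (-159/68).
R1 ← R1 + 21/34·R2.
Reading off the reduced rows gives x_1 = 1, x_2 = 6.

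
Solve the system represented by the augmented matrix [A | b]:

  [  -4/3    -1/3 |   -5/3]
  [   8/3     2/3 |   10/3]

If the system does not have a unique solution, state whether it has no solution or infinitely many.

infinitely many solutions

Row-reduce:
R1 ← R1 / (-4/3).
R2 ← R2 − 8/3·R1.
Rank is 1 with 2 unknowns, leaving x_2 free.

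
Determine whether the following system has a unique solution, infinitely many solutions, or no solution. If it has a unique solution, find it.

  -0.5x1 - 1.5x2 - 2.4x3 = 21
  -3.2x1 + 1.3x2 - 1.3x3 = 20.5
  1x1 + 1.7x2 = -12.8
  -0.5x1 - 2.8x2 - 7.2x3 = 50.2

Row-reduce the augmented matrix:
R1 ← R1 / (-1/2).
R2 ← R2 + 16/5·R1.
R3 ← R3 − 1·R1.
R4 ← R4 + 1/2·R1.
R2 ← R2 / (109/10).
R1 ← R1 − 3·R2.
R3 ← R3 + 13/10·R2.
R4 ← R4 + 13/10·R2.
R3 ← R3 / (-17021/5450).
R1 ← R1 − 507/545·R3.
R2 ← R2 − 703/545·R3.
R4 ← R4 + 17021/5450·R3.
R4 reduces to 0 = 0, so the extra equation is consistent.
Reading off the reduced rows gives x1 = -6, x2 = -4, x3 = -5.

x1 = -6, x2 = -4, x3 = -5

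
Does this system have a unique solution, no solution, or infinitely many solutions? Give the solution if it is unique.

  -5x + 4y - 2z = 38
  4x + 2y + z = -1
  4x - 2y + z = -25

x = -4, y = 6, z = 3

Row-reduce the augmented matrix:
R1 ← R1 / (-5).
R2 ← R2 − 4·R1.
R3 ← R3 − 4·R1.
R2 ← R2 / (26/5).
R1 ← R1 + 4/5·R2.
R3 ← R3 − 6/5·R2.
R3 ← R3 / (-6/13).
R1 ← R1 − 4/13·R3.
R2 ← R2 + 3/26·R3.
Reading off the reduced rows gives x = -4, y = 6, z = 3.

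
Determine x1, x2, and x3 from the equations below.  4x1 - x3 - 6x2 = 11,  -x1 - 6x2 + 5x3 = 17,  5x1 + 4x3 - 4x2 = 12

Row-reduce the augmented matrix:
R1 ← R1 / (4).
R2 ← R2 + 1·R1.
R3 ← R3 − 5·R1.
R2 ← R2 / (-15/2).
R1 ← R1 + 3/2·R2.
R3 ← R3 − 7/2·R2.
R3 ← R3 / (112/15).
R1 ← R1 + 6/5·R3.
R2 ← R2 + 19/30·R3.
Reading off the reduced rows gives x1 = 0, x2 = -2, x3 = 1.

x1 = 0, x2 = -2, x3 = 1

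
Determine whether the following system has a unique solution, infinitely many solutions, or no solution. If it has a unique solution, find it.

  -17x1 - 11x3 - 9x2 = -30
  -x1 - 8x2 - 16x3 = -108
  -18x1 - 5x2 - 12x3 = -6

Row-reduce the augmented matrix:
R1 ← R1 / (-17).
R2 ← R2 + 1·R1.
R3 ← R3 + 18·R1.
R2 ← R2 / (-127/17).
R1 ← R1 − 9/17·R2.
R3 ← R3 − 77/17·R2.
R3 ← R3 / (-1227/127).
R1 ← R1 + 56/127·R3.
R2 ← R2 − 261/127·R3.
Reading off the reduced rows gives x1 = -4, x2 = 6, x3 = 4.

x1 = -4, x2 = 6, x3 = 4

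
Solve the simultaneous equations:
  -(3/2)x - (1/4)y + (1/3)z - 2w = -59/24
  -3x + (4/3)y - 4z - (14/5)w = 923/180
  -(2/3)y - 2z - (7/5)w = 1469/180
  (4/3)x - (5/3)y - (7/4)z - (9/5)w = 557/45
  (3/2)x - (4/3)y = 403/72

x = 9/4, y = -5/3, z = -3, w = -3/4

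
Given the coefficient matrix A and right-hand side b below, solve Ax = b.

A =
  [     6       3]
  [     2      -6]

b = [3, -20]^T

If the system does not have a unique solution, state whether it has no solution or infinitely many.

x_1 = -1, x_2 = 3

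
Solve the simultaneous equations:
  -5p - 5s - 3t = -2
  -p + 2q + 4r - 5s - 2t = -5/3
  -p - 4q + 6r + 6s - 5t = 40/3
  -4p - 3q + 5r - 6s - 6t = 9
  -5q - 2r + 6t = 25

p = -1, q = -3, r = 2, s = 0, t = 7/3

Row-reduce the augmented matrix:
R1 ← R1 / (-5).
R2 ← R2 + 1·R1.
R3 ← R3 + 1·R1.
R4 ← R4 + 4·R1.
R2 ← R2 / (2).
R3 ← R3 + 4·R2.
R4 ← R4 + 3·R2.
R5 ← R5 + 5·R2.
R3 ← R3 / (14).
R2 ← R2 − 2·R3.
R4 ← R4 − 11·R3.
R5 ← R5 − 8·R3.
R4 ← R4 / (-101/14).
R1 ← R1 − 1·R4.
R2 ← R2 + 13/7·R4.
R3 ← R3 + 1/14·R4.
R5 ← R5 + 66/7·R4.
R5 ← R5 / (6737/1010).
R1 ← R1 − 60/101·R5.
R2 ← R2 − 343/1010·R5.
R3 ← R3 + 519/1010·R5.
R4 ← R4 − 3/505·R5.
Reading off the reduced rows gives p = -1, q = -3, r = 2, s = 0, t = 7/3.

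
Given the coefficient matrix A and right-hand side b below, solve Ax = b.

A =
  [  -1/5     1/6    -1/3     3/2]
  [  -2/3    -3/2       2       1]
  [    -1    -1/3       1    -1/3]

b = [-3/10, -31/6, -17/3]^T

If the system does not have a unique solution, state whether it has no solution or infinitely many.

infinitely many solutions

Row-reduce:
R1 ← R1 / (-1/5).
R2 ← R2 + 2/3·R1.
R3 ← R3 + 1·R1.
R2 ← R2 / (-37/18).
R1 ← R1 + 5/6·R2.
R3 ← R3 + 7/6·R2.
R3 ← R3 / (100/111).
R1 ← R1 − 15/37·R3.
R2 ← R2 + 56/37·R3.
Rank is 3 with 4 unknowns, leaving x_4 free.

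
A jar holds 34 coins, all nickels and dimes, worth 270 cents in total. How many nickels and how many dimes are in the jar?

nickels: 14, dimes: 20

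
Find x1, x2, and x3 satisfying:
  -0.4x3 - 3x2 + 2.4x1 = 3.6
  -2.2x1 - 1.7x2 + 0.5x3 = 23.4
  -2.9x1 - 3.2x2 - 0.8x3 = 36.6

Row-reduce the augmented matrix:
R1 ← R1 / (12/5).
R2 ← R2 + 11/5·R1.
R3 ← R3 + 29/10·R1.
R2 ← R2 / (-89/20).
R1 ← R1 + 5/4·R2.
R3 ← R3 + 273/40·R2.
R3 ← R3 / (-1589/1068).
R1 ← R1 + 109/534·R3.
R2 ← R2 + 8/267·R3.
Reading off the reduced rows gives x1 = -6, x2 = -6, x3 = 0.

x1 = -6, x2 = -6, x3 = 0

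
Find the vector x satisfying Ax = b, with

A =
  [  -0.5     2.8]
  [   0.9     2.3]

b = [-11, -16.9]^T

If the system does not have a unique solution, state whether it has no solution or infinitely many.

x_1 = -6, x_2 = -5

Row-reduce the augmented matrix:
R1 ← R1 / (-1/2).
R2 ← R2 − 9/10·R1.
R2 ← R2 / (367/50).
R1 ← R1 + 28/5·R2.
Reading off the reduced rows gives x_1 = -6, x_2 = -5.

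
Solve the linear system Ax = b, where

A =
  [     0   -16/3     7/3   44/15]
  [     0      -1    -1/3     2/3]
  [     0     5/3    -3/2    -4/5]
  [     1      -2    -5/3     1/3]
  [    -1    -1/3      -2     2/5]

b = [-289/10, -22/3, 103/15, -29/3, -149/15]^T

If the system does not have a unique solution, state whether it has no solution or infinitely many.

Row-reduce:
Swap R1 and R4.
R5 ← R5 + 1·R1.
R2 ← R2 / (-1).
R1 ← R1 + 2·R2.
R3 ← R3 − 5/3·R2.
R4 ← R4 + 16/3·R2.
R5 ← R5 + 7/3·R2.
R3 ← R3 / (-37/18).
R1 ← R1 + 1·R3.
R2 ← R2 − 1/3·R3.
R4 ← R4 − 37/9·R3.
R5 ← R5 + 26/9·R3.
Swap R4 and R5.
R4 ← R4 / (-233/185).
R1 ← R1 + 213/185·R4.
R2 ← R2 + 114/185·R4.
R3 ← R3 + 28/185·R4.
Row 5 reduces to 0 = -1/2, a contradiction. The system is inconsistent.

no solution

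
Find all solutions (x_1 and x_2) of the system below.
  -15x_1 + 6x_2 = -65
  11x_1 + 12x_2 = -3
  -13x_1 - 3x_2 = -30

no solution

Row-reduce:
R1 ← R1 / (-15).
R2 ← R2 − 11·R1.
R3 ← R3 + 13·R1.
R2 ← R2 / (82/5).
R1 ← R1 + 2/5·R2.
R3 ← R3 + 41/5·R2.
Row 3 reduces to 0 = 1, a contradiction. The system is inconsistent.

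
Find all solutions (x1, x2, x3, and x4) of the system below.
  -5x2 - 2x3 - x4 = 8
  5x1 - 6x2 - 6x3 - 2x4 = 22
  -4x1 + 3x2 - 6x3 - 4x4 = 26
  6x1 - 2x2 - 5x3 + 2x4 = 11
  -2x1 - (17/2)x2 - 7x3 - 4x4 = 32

Row-reduce:
Swap R1 and R2.
R1 ← R1 / (5).
R3 ← R3 + 4·R1.
R4 ← R4 − 6·R1.
R5 ← R5 + 2·R1.
R2 ← R2 / (-5).
R1 ← R1 + 6/5·R2.
R3 ← R3 + 9/5·R2.
R4 ← R4 − 26/5·R2.
R5 ← R5 + 109/10·R2.
R3 ← R3 / (-252/25).
R1 ← R1 + 18/25·R3.
R2 ← R2 − 2/5·R3.
R4 ← R4 − 3/25·R3.
R5 ← R5 + 126/25·R3.
R4 ← R4 / (277/84).
R1 ← R1 − 3/14·R4.
R2 ← R2 + 1/126·R4.
R3 ← R3 − 131/252·R4.
Row 5 reduces to 0 = 3, a contradiction. The system is inconsistent.

no solution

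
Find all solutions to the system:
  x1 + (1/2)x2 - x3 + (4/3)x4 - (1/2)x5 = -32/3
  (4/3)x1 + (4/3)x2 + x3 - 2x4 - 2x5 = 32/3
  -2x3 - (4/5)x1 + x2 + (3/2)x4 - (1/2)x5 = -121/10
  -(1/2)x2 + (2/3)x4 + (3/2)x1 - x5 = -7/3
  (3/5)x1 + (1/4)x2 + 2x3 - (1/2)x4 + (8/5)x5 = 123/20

x1 = -3, x2 = -1, x3 = 6, x4 = -2, x5 = -3

Row-reduce the augmented matrix:
R2 ← R2 − 4/3·R1.
R3 ← R3 + 4/5·R1.
R4 ← R4 − 3/2·R1.
R5 ← R5 − 3/5·R1.
R2 ← R2 / (2/3).
R1 ← R1 − 1/2·R2.
R3 ← R3 − 7/5·R2.
R4 ← R4 + 5/4·R2.
R5 ← R5 + 1/20·R2.
R3 ← R3 / (-77/10).
R1 ← R1 + 11/4·R3.
R2 ← R2 − 7/2·R3.
R4 ← R4 − 47/8·R3.
R5 ← R5 − 111/40·R3.
R4 ← R4 / (-107/264).
R1 ← R1 − 5/12·R4.
R2 ← R2 + 59/66·R4.
R3 ← R3 + 15/11·R4.
R5 ← R5 − 581/264·R4.
R5 ← R5 / (-68547/14980).
R1 ← R1 + 1135/749·R5.
R2 ← R2 − 1297/749·R5.
R3 ← R3 − 3092/749·R5.
R4 ← R4 − 2403/749·R5.
Reading off the reduced rows gives x1 = -3, x2 = -1, x3 = 6, x4 = -2, x5 = -3.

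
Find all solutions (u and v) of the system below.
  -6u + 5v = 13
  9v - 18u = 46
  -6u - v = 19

no solution

Row-reduce:
R1 ← R1 / (-6).
R2 ← R2 + 18·R1.
R3 ← R3 + 6·R1.
R2 ← R2 / (-6).
R1 ← R1 + 5/6·R2.
R3 ← R3 + 6·R2.
Row 3 reduces to 0 = -1, a contradiction. The system is inconsistent.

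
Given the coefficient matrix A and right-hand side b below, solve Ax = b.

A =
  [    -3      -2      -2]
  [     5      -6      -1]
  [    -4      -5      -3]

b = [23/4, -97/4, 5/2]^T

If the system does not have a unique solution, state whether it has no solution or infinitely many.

Row-reduce the augmented matrix:
R1 ← R1 / (-3).
R2 ← R2 − 5·R1.
R3 ← R3 + 4·R1.
R2 ← R2 / (-28/3).
R1 ← R1 − 2/3·R2.
R3 ← R3 + 7/3·R2.
R3 ← R3 / (3/4).
R1 ← R1 − 5/14·R3.
R2 ← R2 − 13/28·R3.
Reading off the reduced rows gives x_1 = -9/4, x_2 = 5/2, x_3 = -2.

x_1 = -9/4, x_2 = 5/2, x_3 = -2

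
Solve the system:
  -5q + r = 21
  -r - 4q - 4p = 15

infinitely many solutions

Row-reduce:
Swap R1 and R2.
R1 ← R1 / (-4).
R2 ← R2 / (-5).
R1 ← R1 − 1·R2.
Rank is 2 with 3 unknowns, leaving r free.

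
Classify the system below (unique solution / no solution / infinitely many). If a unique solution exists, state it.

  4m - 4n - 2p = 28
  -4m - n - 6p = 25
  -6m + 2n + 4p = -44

m = 3, n = -1, p = -6

Row-reduce the augmented matrix:
R1 ← R1 / (4).
R2 ← R2 + 4·R1.
R3 ← R3 + 6·R1.
R2 ← R2 / (-5).
R1 ← R1 + 1·R2.
R3 ← R3 + 4·R2.
R3 ← R3 / (37/5).
R1 ← R1 − 11/10·R3.
R2 ← R2 − 8/5·R3.
Reading off the reduced rows gives m = 3, n = -1, p = -6.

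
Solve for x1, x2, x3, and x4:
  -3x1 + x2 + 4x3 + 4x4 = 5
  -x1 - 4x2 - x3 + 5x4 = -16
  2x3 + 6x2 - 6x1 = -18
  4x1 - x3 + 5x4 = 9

Row-reduce the augmented matrix:
R1 ← R1 / (-3).
R2 ← R2 + 1·R1.
R3 ← R3 + 6·R1.
R4 ← R4 − 4·R1.
R2 ← R2 / (-13/3).
R1 ← R1 + 1/3·R2.
R3 ← R3 − 4·R2.
R4 ← R4 − 4/3·R2.
R3 ← R3 / (-106/13).
R1 ← R1 + 15/13·R3.
R2 ← R2 − 7/13·R3.
R4 ← R4 − 47/13·R3.
R4 ← R4 / (499/53).
R1 ← R1 + 51/53·R4.
R2 ← R2 + 61/53·R4.
R3 ← R3 − 30/53·R4.
Reading off the reduced rows gives x1 = 5, x2 = 0, x3 = 6, x4 = -1.

x1 = 5, x2 = 0, x3 = 6, x4 = -1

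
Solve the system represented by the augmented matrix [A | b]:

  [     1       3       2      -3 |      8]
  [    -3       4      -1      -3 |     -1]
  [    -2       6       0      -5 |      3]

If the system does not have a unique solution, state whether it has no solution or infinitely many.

Row-reduce:
R2 ← R2 + 3·R1.
R3 ← R3 + 2·R1.
R2 ← R2 / (13).
R1 ← R1 − 3·R2.
R3 ← R3 − 12·R2.
R3 ← R3 / (-8/13).
R1 ← R1 − 11/13·R3.
R2 ← R2 − 5/13·R3.
Rank is 3 with 4 unknowns, leaving x_4 free.

infinitely many solutions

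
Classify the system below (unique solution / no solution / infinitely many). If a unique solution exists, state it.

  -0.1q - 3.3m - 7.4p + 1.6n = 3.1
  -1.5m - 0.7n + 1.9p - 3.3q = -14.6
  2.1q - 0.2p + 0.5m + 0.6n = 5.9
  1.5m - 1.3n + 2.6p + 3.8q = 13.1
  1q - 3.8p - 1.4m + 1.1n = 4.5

m = 2, n = -3, p = -2, q = 3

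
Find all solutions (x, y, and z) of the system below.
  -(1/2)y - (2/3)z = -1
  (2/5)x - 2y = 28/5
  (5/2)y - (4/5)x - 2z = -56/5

Row-reduce:
Swap R1 and R2.
R1 ← R1 / (2/5).
R3 ← R3 + 4/5·R1.
R2 ← R2 / (-1/2).
R1 ← R1 + 5·R2.
R3 ← R3 + 3/2·R2.
Row 3 reduces to 0 = 3, a contradiction. The system is inconsistent.

no solution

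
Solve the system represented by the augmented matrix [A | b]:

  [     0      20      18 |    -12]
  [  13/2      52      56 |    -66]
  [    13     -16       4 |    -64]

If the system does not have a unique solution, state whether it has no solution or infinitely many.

Row-reduce:
Swap R1 and R2.
R1 ← R1 / (13/2).
R3 ← R3 − 13·R1.
R2 ← R2 / (20).
R1 ← R1 − 8·R2.
R3 ← R3 + 120·R2.
Row 3 reduces to 0 = -4, a contradiction. The system is inconsistent.

no solution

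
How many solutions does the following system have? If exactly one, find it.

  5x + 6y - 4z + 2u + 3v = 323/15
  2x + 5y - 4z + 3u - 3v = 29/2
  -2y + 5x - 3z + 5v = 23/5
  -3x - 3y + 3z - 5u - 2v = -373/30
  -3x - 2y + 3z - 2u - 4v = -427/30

Row-reduce the augmented matrix:
R1 ← R1 / (5).
R2 ← R2 − 2·R1.
R3 ← R3 − 5·R1.
R4 ← R4 + 3·R1.
R5 ← R5 + 3·R1.
R2 ← R2 / (13/5).
R1 ← R1 − 6/5·R2.
R3 ← R3 + 8·R2.
R4 ← R4 − 3/5·R2.
R5 ← R5 − 8/5·R2.
R3 ← R3 / (-83/13).
R1 ← R1 − 4/13·R3.
R2 ← R2 + 12/13·R3.
R4 ← R4 − 15/13·R3.
R5 ← R5 − 27/13·R3.
R4 ← R4 / (-286/83).
R1 ← R1 + 32/83·R4.
R2 ← R2 − 13/83·R4.
R3 ← R3 + 62/83·R4.
R5 ← R5 + 50/83·R4.
R5 ← R5 / (-423/143).
R1 ← R1 − 307/143·R5.
R2 ← R2 + 1/11·R5.
R3 ← R3 − 282/143·R5.
R4 ← R4 − 50/143·R5.
Reading off the reduced rows gives x = -3/2, y = 11/5, z = -3, u = -1/3, v = 3/2.

x = -3/2, y = 11/5, z = -3, u = -1/3, v = 3/2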